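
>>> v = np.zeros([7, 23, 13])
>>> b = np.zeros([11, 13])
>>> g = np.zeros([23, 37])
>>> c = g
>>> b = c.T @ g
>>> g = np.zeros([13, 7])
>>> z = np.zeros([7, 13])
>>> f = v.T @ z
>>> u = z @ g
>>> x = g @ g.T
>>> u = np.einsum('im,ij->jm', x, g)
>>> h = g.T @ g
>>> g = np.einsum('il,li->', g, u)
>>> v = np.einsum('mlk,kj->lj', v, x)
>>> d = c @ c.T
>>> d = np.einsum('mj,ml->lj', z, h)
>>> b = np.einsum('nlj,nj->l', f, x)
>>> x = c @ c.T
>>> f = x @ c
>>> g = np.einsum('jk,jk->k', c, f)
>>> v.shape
(23, 13)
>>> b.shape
(23,)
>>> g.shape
(37,)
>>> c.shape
(23, 37)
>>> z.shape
(7, 13)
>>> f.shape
(23, 37)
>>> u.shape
(7, 13)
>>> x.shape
(23, 23)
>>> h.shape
(7, 7)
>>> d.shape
(7, 13)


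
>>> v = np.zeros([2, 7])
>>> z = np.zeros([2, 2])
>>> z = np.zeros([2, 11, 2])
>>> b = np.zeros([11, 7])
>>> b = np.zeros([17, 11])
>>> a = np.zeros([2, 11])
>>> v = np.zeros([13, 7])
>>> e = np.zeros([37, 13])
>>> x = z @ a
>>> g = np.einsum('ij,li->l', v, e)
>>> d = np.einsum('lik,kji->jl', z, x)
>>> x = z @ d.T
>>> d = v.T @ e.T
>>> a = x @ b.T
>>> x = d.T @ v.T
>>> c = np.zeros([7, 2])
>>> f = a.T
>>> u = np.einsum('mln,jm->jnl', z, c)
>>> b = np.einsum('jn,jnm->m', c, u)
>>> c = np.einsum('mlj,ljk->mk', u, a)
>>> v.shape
(13, 7)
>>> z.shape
(2, 11, 2)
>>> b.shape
(11,)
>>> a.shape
(2, 11, 17)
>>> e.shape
(37, 13)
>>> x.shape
(37, 13)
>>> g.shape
(37,)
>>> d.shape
(7, 37)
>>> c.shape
(7, 17)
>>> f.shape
(17, 11, 2)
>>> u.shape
(7, 2, 11)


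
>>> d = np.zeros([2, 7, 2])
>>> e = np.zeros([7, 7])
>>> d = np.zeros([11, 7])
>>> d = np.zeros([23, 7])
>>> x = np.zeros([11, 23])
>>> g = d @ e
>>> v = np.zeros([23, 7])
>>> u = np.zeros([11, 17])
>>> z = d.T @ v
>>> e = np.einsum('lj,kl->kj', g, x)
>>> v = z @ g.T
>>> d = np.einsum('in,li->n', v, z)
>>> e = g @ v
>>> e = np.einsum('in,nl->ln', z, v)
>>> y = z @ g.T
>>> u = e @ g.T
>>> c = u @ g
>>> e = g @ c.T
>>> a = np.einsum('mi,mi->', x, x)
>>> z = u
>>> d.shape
(23,)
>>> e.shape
(23, 23)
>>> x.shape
(11, 23)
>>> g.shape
(23, 7)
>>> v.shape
(7, 23)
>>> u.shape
(23, 23)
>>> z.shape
(23, 23)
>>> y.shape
(7, 23)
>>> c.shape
(23, 7)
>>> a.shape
()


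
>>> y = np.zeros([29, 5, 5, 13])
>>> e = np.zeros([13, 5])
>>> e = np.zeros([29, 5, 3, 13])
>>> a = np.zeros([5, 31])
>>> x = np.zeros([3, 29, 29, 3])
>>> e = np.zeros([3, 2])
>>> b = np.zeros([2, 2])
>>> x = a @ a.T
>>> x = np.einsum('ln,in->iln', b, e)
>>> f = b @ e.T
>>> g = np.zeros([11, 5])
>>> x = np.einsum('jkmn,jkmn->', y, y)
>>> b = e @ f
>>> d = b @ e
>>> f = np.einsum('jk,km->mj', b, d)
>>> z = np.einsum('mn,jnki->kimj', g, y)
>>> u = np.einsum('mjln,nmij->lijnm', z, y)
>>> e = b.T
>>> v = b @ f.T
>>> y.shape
(29, 5, 5, 13)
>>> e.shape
(3, 3)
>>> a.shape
(5, 31)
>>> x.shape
()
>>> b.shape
(3, 3)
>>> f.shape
(2, 3)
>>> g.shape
(11, 5)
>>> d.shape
(3, 2)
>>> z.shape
(5, 13, 11, 29)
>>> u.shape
(11, 5, 13, 29, 5)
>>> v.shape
(3, 2)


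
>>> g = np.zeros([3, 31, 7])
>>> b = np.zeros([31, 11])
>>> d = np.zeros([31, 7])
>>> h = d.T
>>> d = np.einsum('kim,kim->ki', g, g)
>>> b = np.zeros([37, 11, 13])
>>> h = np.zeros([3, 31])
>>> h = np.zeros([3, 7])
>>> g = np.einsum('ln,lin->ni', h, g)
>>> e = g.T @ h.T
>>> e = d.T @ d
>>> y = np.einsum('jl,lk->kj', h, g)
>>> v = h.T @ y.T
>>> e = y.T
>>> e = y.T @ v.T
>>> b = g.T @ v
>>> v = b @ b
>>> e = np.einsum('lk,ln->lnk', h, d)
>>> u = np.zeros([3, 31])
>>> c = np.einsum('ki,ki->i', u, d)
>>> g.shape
(7, 31)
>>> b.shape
(31, 31)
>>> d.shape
(3, 31)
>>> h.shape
(3, 7)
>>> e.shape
(3, 31, 7)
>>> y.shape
(31, 3)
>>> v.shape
(31, 31)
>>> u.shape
(3, 31)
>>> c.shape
(31,)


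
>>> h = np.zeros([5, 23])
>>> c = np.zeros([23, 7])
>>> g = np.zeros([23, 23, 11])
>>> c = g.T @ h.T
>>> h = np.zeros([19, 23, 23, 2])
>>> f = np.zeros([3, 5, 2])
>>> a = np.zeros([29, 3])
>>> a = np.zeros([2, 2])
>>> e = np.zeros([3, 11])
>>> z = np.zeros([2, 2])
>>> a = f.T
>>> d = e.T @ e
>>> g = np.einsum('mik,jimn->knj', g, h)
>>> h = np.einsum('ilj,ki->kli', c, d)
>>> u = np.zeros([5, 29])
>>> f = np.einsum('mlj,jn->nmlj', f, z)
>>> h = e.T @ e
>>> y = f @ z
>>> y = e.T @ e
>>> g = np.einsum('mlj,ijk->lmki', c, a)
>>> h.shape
(11, 11)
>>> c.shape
(11, 23, 5)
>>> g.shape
(23, 11, 3, 2)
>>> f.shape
(2, 3, 5, 2)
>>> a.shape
(2, 5, 3)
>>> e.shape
(3, 11)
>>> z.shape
(2, 2)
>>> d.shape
(11, 11)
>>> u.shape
(5, 29)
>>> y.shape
(11, 11)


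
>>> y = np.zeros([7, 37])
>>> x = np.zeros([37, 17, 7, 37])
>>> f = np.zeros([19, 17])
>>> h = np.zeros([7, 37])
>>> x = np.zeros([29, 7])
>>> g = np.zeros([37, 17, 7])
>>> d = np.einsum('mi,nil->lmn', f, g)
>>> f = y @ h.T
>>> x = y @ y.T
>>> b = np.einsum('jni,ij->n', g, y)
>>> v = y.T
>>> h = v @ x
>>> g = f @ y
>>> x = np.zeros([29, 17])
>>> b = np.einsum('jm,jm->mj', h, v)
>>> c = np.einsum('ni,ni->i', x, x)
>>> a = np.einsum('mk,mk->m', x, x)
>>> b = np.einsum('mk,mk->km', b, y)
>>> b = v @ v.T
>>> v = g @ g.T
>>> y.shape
(7, 37)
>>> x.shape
(29, 17)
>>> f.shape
(7, 7)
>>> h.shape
(37, 7)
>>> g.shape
(7, 37)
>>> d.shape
(7, 19, 37)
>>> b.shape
(37, 37)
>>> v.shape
(7, 7)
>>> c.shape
(17,)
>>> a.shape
(29,)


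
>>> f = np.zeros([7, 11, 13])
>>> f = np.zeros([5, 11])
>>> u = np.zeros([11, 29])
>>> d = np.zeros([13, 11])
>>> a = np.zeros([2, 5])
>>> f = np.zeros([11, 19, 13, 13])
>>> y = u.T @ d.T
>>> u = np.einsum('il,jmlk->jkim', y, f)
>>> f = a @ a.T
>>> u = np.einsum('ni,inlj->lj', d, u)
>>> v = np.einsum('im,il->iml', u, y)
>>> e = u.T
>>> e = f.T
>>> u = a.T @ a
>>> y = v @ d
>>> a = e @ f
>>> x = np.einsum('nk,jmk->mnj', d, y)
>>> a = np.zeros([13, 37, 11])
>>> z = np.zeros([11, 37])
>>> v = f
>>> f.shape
(2, 2)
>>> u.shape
(5, 5)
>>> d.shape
(13, 11)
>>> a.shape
(13, 37, 11)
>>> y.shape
(29, 19, 11)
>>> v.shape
(2, 2)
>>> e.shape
(2, 2)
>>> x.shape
(19, 13, 29)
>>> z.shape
(11, 37)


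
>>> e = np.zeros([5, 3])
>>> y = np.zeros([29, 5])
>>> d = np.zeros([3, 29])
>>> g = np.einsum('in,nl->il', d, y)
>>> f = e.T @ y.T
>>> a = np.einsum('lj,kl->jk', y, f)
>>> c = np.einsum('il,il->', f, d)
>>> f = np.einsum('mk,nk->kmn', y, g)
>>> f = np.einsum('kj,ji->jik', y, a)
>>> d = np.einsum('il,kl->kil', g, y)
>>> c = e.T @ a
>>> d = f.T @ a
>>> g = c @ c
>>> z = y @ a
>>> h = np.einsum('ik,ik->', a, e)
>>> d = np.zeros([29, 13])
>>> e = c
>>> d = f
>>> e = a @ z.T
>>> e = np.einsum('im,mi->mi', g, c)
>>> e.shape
(3, 3)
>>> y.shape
(29, 5)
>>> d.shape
(5, 3, 29)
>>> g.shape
(3, 3)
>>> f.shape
(5, 3, 29)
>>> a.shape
(5, 3)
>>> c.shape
(3, 3)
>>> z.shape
(29, 3)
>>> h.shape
()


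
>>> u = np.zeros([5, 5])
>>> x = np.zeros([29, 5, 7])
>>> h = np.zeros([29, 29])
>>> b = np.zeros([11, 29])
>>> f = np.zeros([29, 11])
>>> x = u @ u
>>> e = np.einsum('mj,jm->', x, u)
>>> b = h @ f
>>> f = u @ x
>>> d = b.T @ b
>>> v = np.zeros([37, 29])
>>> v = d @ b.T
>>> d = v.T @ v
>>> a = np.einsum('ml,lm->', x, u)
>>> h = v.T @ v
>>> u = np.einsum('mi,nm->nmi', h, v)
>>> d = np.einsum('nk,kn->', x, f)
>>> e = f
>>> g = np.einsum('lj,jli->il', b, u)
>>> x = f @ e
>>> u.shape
(11, 29, 29)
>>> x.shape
(5, 5)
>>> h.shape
(29, 29)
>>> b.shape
(29, 11)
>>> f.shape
(5, 5)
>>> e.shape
(5, 5)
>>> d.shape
()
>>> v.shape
(11, 29)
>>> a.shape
()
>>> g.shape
(29, 29)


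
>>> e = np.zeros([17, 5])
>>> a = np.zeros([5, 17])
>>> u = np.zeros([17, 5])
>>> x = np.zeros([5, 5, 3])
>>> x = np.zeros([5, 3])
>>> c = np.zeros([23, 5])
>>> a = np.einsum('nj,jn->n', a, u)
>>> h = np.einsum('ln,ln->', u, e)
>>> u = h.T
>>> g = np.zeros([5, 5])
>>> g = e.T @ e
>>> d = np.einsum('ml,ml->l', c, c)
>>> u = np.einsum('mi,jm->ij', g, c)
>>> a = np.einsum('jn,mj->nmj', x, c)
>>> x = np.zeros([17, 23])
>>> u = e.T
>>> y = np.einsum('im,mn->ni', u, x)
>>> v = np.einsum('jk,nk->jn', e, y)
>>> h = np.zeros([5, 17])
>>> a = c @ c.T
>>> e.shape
(17, 5)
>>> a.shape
(23, 23)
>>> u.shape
(5, 17)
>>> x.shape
(17, 23)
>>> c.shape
(23, 5)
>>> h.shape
(5, 17)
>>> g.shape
(5, 5)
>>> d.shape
(5,)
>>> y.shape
(23, 5)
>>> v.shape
(17, 23)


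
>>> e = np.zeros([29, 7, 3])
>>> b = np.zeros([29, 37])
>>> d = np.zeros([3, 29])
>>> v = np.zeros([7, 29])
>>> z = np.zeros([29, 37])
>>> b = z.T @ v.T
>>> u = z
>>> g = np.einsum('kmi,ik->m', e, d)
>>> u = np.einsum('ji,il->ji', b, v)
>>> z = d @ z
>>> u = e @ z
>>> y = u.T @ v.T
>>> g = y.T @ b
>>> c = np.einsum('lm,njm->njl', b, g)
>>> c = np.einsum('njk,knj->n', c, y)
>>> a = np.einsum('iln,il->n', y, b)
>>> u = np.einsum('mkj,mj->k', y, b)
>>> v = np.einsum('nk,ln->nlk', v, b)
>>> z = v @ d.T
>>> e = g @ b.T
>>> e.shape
(7, 7, 37)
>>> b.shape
(37, 7)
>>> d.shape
(3, 29)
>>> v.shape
(7, 37, 29)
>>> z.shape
(7, 37, 3)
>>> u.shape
(7,)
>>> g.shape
(7, 7, 7)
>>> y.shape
(37, 7, 7)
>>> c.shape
(7,)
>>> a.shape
(7,)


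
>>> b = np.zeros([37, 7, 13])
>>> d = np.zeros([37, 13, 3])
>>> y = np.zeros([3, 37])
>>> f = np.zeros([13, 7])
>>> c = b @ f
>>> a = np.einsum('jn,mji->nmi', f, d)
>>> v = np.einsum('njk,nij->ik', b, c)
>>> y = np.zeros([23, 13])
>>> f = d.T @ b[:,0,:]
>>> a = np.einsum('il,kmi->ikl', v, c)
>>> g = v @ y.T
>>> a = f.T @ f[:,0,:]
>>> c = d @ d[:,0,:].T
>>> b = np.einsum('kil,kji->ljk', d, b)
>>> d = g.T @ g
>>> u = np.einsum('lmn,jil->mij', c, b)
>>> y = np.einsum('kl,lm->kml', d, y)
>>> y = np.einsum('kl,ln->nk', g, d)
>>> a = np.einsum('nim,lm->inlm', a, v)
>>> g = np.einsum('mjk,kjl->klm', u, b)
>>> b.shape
(3, 7, 37)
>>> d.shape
(23, 23)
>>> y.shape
(23, 7)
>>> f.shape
(3, 13, 13)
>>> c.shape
(37, 13, 37)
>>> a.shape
(13, 13, 7, 13)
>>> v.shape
(7, 13)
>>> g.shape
(3, 37, 13)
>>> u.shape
(13, 7, 3)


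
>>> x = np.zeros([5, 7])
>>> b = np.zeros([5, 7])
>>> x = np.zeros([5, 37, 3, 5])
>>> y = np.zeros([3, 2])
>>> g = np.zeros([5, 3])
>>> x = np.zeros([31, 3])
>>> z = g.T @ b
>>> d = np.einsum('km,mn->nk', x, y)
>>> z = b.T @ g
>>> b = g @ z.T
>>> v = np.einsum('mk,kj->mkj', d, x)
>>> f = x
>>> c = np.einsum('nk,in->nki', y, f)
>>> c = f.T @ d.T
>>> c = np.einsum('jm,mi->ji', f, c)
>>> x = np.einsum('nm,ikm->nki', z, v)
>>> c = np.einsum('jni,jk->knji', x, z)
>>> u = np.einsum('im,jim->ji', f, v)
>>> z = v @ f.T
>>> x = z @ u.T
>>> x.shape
(2, 31, 2)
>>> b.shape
(5, 7)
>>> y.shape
(3, 2)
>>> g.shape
(5, 3)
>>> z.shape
(2, 31, 31)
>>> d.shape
(2, 31)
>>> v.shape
(2, 31, 3)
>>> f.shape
(31, 3)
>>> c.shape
(3, 31, 7, 2)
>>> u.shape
(2, 31)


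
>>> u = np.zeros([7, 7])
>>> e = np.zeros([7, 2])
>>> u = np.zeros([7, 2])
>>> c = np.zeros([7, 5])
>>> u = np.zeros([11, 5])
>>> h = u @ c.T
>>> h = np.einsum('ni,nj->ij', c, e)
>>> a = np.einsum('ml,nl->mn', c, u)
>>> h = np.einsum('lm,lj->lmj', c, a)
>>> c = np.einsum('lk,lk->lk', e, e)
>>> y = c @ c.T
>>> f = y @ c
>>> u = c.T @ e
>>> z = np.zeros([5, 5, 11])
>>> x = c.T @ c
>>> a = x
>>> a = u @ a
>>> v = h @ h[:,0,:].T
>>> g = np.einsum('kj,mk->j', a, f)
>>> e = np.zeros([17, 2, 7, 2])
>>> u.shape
(2, 2)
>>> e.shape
(17, 2, 7, 2)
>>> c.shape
(7, 2)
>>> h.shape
(7, 5, 11)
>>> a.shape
(2, 2)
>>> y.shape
(7, 7)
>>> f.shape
(7, 2)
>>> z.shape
(5, 5, 11)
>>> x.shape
(2, 2)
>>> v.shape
(7, 5, 7)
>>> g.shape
(2,)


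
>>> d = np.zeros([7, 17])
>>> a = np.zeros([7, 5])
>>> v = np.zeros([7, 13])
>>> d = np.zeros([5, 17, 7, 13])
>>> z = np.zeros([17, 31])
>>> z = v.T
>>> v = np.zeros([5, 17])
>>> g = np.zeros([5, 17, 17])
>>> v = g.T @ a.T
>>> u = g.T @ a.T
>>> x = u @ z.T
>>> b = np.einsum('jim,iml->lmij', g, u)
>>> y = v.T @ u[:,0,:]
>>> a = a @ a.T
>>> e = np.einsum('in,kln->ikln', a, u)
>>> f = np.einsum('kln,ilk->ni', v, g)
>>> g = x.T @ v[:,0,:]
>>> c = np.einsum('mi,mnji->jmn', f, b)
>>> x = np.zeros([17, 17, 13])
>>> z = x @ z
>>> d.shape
(5, 17, 7, 13)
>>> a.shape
(7, 7)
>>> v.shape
(17, 17, 7)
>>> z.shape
(17, 17, 7)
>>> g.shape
(13, 17, 7)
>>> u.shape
(17, 17, 7)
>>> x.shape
(17, 17, 13)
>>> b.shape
(7, 17, 17, 5)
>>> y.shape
(7, 17, 7)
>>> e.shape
(7, 17, 17, 7)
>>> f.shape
(7, 5)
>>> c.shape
(17, 7, 17)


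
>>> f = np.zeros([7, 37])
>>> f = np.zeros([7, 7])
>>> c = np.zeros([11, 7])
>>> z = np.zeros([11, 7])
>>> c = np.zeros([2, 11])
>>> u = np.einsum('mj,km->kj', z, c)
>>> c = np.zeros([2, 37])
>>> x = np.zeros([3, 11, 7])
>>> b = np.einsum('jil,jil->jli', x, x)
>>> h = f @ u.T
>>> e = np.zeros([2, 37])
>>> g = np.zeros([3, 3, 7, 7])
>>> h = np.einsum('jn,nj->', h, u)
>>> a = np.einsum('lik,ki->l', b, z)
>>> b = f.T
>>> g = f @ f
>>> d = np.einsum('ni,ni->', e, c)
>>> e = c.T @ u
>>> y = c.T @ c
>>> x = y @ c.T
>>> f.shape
(7, 7)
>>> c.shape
(2, 37)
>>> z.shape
(11, 7)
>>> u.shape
(2, 7)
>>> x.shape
(37, 2)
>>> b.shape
(7, 7)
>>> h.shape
()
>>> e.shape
(37, 7)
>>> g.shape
(7, 7)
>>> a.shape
(3,)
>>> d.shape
()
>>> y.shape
(37, 37)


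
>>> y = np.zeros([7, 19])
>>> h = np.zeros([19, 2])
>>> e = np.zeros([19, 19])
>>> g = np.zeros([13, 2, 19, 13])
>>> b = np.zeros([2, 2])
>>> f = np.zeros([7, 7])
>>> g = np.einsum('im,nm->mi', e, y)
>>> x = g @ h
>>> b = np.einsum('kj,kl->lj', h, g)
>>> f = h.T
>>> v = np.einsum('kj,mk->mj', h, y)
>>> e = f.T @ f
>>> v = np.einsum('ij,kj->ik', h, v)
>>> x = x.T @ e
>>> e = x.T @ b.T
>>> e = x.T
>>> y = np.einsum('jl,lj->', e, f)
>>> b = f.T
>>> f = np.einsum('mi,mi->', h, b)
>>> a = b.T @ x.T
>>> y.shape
()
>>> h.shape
(19, 2)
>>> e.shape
(19, 2)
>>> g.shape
(19, 19)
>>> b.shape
(19, 2)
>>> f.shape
()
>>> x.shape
(2, 19)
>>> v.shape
(19, 7)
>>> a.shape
(2, 2)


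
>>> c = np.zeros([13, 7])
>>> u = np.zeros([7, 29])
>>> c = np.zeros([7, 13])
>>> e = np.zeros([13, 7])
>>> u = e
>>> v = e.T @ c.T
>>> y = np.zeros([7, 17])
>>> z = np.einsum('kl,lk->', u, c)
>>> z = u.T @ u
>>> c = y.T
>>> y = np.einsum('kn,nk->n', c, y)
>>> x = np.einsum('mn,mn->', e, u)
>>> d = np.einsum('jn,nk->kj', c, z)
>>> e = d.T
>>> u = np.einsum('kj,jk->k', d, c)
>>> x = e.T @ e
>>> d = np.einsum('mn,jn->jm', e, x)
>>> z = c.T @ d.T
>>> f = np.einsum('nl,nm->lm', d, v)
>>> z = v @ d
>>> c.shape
(17, 7)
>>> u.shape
(7,)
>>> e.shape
(17, 7)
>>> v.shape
(7, 7)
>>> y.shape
(7,)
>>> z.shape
(7, 17)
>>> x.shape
(7, 7)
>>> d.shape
(7, 17)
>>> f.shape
(17, 7)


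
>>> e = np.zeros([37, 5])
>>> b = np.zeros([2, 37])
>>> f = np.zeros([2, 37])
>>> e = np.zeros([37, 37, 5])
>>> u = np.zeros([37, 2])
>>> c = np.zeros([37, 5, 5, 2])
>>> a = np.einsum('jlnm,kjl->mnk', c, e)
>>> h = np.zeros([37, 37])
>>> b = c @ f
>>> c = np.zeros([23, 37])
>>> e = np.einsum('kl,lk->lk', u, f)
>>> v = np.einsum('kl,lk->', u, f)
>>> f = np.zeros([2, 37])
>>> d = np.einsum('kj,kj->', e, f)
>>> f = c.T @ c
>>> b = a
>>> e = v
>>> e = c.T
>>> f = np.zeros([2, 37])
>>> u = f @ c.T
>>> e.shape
(37, 23)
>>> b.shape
(2, 5, 37)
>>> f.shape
(2, 37)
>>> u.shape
(2, 23)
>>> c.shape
(23, 37)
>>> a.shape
(2, 5, 37)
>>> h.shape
(37, 37)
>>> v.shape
()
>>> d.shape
()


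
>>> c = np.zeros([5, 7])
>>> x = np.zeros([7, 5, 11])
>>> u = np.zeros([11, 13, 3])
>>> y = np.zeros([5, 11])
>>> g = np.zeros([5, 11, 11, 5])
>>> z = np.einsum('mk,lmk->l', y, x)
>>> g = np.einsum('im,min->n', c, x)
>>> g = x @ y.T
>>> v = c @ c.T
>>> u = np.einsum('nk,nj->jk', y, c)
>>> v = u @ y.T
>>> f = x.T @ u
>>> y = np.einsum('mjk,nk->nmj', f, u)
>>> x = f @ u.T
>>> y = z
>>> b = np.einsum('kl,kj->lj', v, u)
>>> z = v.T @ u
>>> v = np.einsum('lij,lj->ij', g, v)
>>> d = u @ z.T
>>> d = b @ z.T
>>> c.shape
(5, 7)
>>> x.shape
(11, 5, 7)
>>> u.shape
(7, 11)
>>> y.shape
(7,)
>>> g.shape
(7, 5, 5)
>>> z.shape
(5, 11)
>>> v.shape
(5, 5)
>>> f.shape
(11, 5, 11)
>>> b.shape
(5, 11)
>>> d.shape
(5, 5)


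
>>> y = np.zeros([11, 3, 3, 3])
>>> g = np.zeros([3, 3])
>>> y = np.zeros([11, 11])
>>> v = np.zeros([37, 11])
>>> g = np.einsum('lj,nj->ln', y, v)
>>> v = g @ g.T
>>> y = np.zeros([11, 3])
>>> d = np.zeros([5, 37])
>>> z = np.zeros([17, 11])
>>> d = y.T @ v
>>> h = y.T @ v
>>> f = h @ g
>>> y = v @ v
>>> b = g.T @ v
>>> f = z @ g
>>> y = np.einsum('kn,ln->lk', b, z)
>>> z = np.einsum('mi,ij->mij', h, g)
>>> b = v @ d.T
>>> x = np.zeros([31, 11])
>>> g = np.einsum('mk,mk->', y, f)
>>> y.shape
(17, 37)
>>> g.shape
()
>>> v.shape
(11, 11)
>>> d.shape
(3, 11)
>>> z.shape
(3, 11, 37)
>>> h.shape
(3, 11)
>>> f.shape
(17, 37)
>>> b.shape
(11, 3)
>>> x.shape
(31, 11)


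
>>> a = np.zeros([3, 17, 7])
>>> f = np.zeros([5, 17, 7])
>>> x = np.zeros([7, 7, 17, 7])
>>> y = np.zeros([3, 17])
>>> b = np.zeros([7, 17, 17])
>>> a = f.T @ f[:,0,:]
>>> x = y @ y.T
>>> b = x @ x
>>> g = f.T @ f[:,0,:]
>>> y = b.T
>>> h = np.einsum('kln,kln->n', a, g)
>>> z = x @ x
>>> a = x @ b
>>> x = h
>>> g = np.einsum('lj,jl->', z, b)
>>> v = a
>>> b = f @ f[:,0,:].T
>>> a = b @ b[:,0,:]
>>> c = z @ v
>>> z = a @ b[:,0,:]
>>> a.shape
(5, 17, 5)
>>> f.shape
(5, 17, 7)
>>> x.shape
(7,)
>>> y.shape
(3, 3)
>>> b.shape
(5, 17, 5)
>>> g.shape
()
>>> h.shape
(7,)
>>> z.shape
(5, 17, 5)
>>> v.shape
(3, 3)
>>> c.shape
(3, 3)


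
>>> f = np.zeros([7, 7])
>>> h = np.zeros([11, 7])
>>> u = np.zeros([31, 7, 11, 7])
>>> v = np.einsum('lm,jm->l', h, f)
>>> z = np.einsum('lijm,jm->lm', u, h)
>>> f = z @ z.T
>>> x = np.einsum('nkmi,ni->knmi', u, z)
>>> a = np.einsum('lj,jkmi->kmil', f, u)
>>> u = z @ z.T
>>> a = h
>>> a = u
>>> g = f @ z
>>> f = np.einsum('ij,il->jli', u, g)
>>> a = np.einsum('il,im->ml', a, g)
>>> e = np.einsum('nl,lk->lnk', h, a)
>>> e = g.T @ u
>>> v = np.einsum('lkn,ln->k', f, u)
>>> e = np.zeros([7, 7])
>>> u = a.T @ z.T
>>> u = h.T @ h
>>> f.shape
(31, 7, 31)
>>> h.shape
(11, 7)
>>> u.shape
(7, 7)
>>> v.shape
(7,)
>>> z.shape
(31, 7)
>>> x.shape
(7, 31, 11, 7)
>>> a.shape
(7, 31)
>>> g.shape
(31, 7)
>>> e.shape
(7, 7)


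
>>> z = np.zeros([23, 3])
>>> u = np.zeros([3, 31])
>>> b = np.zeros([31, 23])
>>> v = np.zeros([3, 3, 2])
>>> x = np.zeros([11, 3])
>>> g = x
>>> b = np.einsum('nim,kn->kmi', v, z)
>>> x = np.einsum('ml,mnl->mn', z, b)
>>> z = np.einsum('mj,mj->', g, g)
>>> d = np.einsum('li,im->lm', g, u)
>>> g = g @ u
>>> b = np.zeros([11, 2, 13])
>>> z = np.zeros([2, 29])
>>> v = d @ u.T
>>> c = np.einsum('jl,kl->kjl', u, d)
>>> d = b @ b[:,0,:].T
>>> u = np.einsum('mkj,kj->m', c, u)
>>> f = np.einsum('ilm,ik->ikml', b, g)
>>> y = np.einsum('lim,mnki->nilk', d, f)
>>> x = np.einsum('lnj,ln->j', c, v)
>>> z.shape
(2, 29)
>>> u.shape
(11,)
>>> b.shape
(11, 2, 13)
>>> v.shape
(11, 3)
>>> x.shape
(31,)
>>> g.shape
(11, 31)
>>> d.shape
(11, 2, 11)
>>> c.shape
(11, 3, 31)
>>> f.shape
(11, 31, 13, 2)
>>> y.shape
(31, 2, 11, 13)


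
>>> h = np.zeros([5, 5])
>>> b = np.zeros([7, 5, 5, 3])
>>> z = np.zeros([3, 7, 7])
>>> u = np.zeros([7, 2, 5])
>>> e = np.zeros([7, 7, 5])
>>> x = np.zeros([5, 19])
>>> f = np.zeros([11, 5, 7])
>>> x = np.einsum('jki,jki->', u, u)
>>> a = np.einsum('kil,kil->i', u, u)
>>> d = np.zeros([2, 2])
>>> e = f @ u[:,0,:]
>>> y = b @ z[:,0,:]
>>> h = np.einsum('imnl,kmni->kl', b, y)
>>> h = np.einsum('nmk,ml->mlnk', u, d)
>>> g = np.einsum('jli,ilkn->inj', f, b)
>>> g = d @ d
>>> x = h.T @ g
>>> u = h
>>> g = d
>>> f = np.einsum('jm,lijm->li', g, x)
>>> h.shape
(2, 2, 7, 5)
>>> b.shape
(7, 5, 5, 3)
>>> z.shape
(3, 7, 7)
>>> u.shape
(2, 2, 7, 5)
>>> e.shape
(11, 5, 5)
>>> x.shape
(5, 7, 2, 2)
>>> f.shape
(5, 7)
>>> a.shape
(2,)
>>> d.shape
(2, 2)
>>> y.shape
(7, 5, 5, 7)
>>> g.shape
(2, 2)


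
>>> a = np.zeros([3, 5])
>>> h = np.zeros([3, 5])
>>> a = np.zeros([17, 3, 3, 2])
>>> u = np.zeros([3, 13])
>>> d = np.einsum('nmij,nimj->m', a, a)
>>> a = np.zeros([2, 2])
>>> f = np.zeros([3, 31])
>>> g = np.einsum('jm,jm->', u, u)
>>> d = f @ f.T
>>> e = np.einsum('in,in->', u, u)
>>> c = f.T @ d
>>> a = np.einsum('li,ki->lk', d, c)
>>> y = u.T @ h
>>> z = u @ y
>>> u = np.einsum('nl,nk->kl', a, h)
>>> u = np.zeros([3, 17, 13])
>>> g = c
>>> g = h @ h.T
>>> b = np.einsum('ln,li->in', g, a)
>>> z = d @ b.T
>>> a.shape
(3, 31)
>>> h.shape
(3, 5)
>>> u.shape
(3, 17, 13)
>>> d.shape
(3, 3)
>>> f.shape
(3, 31)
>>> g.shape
(3, 3)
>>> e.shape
()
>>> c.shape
(31, 3)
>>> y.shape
(13, 5)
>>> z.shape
(3, 31)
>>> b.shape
(31, 3)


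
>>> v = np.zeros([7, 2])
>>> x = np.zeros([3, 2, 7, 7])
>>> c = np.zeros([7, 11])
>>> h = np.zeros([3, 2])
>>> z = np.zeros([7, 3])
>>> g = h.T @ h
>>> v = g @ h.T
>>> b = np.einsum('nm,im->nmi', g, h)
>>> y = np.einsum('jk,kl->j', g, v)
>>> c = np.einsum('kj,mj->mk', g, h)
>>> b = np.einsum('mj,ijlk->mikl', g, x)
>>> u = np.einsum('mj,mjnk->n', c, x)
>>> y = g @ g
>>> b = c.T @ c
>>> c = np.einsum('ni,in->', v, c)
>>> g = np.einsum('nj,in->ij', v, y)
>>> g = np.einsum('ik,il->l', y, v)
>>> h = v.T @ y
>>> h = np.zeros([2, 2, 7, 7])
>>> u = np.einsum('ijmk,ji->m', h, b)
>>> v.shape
(2, 3)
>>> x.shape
(3, 2, 7, 7)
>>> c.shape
()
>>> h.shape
(2, 2, 7, 7)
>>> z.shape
(7, 3)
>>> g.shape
(3,)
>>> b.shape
(2, 2)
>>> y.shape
(2, 2)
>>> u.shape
(7,)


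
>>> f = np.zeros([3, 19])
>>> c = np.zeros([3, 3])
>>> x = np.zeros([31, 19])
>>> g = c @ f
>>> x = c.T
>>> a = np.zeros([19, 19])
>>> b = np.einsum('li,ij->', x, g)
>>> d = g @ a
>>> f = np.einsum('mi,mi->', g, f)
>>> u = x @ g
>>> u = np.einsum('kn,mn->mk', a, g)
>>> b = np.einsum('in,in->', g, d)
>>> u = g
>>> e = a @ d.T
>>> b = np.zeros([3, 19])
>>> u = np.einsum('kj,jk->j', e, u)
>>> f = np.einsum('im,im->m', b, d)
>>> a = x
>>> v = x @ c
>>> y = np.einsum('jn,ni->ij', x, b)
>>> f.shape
(19,)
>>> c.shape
(3, 3)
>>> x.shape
(3, 3)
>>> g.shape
(3, 19)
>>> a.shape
(3, 3)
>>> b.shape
(3, 19)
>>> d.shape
(3, 19)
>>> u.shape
(3,)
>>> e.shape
(19, 3)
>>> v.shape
(3, 3)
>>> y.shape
(19, 3)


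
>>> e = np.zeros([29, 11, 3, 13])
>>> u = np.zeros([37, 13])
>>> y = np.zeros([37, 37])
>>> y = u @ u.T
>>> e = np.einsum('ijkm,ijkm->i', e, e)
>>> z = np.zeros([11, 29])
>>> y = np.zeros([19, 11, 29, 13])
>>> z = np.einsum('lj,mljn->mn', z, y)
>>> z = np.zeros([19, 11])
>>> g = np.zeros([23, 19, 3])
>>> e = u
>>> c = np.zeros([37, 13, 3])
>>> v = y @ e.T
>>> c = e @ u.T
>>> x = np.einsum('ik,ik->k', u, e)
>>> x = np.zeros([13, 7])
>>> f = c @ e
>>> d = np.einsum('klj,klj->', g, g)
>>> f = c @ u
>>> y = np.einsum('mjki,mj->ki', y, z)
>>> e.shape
(37, 13)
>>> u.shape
(37, 13)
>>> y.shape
(29, 13)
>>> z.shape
(19, 11)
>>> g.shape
(23, 19, 3)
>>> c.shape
(37, 37)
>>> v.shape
(19, 11, 29, 37)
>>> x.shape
(13, 7)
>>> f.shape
(37, 13)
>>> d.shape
()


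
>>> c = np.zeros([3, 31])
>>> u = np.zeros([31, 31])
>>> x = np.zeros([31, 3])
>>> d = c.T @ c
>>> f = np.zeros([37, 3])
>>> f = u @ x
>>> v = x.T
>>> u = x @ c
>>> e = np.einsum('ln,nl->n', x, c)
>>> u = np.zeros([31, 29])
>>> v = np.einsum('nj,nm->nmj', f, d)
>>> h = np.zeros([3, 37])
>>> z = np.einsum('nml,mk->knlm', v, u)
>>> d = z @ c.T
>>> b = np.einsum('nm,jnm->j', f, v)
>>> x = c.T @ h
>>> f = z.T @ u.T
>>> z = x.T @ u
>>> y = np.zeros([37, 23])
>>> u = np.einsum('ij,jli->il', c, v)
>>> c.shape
(3, 31)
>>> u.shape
(3, 31)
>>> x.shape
(31, 37)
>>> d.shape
(29, 31, 3, 3)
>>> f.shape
(31, 3, 31, 31)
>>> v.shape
(31, 31, 3)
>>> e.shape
(3,)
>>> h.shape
(3, 37)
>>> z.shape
(37, 29)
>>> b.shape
(31,)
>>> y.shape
(37, 23)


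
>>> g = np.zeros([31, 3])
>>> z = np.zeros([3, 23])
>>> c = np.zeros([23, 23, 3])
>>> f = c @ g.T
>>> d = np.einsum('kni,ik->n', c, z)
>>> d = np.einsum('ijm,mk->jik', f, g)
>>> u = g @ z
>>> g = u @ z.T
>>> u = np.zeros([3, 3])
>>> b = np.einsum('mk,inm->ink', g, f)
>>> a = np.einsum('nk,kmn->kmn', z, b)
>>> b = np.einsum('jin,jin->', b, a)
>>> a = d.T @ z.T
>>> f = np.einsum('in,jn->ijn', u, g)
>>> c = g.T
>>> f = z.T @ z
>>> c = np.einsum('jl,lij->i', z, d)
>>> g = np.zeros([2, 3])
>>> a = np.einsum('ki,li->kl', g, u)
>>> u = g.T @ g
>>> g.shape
(2, 3)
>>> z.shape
(3, 23)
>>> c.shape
(23,)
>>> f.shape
(23, 23)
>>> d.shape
(23, 23, 3)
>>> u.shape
(3, 3)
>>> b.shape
()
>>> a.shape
(2, 3)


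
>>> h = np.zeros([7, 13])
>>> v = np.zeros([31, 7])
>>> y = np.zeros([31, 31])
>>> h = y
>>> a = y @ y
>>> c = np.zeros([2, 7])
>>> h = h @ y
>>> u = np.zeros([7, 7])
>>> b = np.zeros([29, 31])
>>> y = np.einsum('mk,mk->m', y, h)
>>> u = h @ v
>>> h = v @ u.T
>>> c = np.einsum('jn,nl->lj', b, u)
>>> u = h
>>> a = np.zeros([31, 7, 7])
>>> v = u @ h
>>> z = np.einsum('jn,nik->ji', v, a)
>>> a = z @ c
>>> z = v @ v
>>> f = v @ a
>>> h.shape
(31, 31)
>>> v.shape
(31, 31)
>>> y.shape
(31,)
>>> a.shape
(31, 29)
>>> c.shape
(7, 29)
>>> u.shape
(31, 31)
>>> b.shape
(29, 31)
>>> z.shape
(31, 31)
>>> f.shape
(31, 29)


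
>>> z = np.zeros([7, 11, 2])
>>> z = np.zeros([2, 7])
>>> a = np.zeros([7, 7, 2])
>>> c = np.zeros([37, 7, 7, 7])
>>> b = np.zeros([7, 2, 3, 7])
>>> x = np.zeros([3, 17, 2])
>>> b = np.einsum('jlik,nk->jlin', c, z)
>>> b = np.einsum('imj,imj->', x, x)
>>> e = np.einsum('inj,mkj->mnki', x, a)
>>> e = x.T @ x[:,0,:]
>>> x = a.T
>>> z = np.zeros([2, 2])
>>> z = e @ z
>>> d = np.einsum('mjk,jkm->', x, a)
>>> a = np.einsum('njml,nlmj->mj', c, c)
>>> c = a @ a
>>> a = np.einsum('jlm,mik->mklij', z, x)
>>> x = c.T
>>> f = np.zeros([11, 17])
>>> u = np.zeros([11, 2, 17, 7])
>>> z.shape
(2, 17, 2)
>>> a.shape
(2, 7, 17, 7, 2)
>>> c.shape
(7, 7)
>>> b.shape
()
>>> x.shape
(7, 7)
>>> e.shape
(2, 17, 2)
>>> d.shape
()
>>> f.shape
(11, 17)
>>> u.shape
(11, 2, 17, 7)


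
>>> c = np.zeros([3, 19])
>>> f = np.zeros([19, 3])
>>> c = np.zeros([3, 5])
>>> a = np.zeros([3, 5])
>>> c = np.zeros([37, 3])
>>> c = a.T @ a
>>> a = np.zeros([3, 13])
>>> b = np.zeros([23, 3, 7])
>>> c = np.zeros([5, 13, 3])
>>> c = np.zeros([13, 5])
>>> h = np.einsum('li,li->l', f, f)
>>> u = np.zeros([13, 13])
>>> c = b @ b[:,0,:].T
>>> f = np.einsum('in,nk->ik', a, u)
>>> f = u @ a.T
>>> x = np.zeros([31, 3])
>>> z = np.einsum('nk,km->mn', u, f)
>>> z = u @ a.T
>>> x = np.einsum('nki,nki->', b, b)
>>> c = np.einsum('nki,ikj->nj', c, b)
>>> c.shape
(23, 7)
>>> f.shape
(13, 3)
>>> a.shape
(3, 13)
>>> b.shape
(23, 3, 7)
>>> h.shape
(19,)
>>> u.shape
(13, 13)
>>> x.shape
()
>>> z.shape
(13, 3)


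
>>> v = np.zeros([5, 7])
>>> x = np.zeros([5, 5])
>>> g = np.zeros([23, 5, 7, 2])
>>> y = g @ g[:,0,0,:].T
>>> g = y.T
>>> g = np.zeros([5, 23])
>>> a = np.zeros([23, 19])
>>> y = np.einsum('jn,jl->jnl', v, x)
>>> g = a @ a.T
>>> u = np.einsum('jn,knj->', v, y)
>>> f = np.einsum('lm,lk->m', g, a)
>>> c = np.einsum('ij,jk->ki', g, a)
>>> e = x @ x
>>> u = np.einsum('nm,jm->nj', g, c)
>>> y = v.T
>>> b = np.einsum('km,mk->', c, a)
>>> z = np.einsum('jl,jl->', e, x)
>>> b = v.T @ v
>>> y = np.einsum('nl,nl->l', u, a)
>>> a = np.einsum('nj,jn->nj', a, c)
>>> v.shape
(5, 7)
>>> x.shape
(5, 5)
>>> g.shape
(23, 23)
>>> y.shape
(19,)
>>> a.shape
(23, 19)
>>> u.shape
(23, 19)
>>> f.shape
(23,)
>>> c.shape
(19, 23)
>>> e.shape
(5, 5)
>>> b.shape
(7, 7)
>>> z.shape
()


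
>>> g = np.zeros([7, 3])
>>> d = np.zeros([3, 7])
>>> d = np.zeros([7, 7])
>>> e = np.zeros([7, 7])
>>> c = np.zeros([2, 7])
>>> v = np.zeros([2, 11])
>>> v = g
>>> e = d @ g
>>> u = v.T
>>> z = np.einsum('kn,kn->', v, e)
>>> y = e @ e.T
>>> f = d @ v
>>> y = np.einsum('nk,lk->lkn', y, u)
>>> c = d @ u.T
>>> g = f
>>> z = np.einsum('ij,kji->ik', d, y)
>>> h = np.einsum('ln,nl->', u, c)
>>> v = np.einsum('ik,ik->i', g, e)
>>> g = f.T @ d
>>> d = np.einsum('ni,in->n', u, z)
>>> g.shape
(3, 7)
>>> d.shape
(3,)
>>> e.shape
(7, 3)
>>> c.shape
(7, 3)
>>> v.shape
(7,)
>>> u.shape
(3, 7)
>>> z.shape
(7, 3)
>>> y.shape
(3, 7, 7)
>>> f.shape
(7, 3)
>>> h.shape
()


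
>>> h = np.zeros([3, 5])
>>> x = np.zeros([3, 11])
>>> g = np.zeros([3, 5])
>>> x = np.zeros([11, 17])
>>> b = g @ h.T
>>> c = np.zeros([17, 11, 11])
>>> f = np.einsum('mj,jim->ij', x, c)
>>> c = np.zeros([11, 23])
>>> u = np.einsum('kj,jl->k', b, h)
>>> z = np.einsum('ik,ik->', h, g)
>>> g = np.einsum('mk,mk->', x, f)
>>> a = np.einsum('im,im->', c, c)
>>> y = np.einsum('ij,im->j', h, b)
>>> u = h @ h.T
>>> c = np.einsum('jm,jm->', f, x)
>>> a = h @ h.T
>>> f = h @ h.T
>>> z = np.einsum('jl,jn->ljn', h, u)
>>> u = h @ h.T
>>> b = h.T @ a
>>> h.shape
(3, 5)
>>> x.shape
(11, 17)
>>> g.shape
()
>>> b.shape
(5, 3)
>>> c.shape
()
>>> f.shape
(3, 3)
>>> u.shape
(3, 3)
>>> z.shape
(5, 3, 3)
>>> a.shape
(3, 3)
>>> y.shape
(5,)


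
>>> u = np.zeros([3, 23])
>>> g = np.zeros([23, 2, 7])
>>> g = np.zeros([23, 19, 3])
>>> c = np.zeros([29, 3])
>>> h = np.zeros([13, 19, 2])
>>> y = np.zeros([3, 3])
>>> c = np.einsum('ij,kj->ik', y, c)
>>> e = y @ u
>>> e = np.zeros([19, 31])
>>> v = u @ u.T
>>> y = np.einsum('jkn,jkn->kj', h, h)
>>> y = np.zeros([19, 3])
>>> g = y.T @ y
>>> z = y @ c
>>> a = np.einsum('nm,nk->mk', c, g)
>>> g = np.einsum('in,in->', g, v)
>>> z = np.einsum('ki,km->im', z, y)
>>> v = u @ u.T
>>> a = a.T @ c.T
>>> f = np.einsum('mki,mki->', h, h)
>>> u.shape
(3, 23)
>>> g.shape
()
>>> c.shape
(3, 29)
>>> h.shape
(13, 19, 2)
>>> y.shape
(19, 3)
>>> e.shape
(19, 31)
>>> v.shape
(3, 3)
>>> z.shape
(29, 3)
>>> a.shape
(3, 3)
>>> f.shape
()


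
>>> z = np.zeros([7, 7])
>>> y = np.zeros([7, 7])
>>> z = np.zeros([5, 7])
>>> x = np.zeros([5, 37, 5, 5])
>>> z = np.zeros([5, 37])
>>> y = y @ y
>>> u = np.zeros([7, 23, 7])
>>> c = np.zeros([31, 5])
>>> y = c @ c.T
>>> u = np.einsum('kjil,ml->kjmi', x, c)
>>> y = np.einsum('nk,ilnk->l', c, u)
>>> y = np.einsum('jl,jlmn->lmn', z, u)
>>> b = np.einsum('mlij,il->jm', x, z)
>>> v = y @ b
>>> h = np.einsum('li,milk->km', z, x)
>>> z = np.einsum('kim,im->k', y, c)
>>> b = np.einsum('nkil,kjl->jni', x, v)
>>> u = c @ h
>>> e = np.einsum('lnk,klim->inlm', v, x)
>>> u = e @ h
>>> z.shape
(37,)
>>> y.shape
(37, 31, 5)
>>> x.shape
(5, 37, 5, 5)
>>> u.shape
(5, 31, 37, 5)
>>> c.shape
(31, 5)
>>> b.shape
(31, 5, 5)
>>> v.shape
(37, 31, 5)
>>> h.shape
(5, 5)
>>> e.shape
(5, 31, 37, 5)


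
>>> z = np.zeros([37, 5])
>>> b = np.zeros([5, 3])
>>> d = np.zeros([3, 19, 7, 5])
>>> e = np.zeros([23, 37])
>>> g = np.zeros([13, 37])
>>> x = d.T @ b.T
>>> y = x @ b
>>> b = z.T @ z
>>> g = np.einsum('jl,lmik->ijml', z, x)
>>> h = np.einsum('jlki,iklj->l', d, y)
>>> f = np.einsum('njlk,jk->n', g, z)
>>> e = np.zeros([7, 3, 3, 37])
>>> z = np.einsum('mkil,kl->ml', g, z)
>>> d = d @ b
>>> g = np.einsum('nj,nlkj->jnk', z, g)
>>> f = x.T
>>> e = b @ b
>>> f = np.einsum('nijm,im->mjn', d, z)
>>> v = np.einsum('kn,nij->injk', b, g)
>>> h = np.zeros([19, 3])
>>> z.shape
(19, 5)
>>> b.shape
(5, 5)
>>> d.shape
(3, 19, 7, 5)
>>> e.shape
(5, 5)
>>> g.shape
(5, 19, 7)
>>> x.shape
(5, 7, 19, 5)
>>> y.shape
(5, 7, 19, 3)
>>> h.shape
(19, 3)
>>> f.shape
(5, 7, 3)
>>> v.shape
(19, 5, 7, 5)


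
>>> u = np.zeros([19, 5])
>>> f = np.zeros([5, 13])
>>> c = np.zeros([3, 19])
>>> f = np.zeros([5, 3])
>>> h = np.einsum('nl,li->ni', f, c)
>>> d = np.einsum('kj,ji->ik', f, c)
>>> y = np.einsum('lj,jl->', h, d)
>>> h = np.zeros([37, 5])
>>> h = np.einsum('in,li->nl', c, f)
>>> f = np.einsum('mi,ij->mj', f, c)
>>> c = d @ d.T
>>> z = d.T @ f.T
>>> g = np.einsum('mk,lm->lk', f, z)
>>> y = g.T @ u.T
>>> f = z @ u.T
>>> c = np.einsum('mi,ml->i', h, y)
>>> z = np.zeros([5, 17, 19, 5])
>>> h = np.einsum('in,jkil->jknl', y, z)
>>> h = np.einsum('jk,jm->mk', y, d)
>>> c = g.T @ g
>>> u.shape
(19, 5)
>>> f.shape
(5, 19)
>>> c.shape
(19, 19)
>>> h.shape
(5, 19)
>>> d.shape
(19, 5)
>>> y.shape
(19, 19)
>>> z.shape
(5, 17, 19, 5)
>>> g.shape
(5, 19)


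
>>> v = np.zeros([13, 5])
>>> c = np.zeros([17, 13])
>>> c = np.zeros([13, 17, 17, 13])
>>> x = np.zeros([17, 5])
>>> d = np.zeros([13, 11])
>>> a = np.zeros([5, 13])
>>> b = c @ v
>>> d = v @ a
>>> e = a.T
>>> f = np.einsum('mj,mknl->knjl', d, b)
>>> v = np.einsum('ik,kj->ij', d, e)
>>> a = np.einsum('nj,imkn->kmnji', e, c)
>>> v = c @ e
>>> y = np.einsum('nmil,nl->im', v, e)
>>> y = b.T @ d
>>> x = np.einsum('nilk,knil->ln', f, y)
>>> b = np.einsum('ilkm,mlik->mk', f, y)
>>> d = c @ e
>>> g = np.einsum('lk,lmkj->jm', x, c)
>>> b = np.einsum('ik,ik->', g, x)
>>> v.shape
(13, 17, 17, 5)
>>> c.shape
(13, 17, 17, 13)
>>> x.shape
(13, 17)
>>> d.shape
(13, 17, 17, 5)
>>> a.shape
(17, 17, 13, 5, 13)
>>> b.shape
()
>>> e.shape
(13, 5)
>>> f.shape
(17, 17, 13, 5)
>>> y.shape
(5, 17, 17, 13)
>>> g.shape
(13, 17)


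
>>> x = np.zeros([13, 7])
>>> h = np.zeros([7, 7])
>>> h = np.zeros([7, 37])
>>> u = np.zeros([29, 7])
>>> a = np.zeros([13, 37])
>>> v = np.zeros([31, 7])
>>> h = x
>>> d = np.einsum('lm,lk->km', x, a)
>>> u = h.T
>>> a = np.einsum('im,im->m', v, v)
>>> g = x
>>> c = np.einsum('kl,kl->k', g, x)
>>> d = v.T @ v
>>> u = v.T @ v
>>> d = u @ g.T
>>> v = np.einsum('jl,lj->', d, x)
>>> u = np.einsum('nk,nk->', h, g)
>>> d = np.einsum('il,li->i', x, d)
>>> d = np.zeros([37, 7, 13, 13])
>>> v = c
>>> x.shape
(13, 7)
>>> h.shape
(13, 7)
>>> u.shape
()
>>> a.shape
(7,)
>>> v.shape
(13,)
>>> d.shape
(37, 7, 13, 13)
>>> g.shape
(13, 7)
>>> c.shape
(13,)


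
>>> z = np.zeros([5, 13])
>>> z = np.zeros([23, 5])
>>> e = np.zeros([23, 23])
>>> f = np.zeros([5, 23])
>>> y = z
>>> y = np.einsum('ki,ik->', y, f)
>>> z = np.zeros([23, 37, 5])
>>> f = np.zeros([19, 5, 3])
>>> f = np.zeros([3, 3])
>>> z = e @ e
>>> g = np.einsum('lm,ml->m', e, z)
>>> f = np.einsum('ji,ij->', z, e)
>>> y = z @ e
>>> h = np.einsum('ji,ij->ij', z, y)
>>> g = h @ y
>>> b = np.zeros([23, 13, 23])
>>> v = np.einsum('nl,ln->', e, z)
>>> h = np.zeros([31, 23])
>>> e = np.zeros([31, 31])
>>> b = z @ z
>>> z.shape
(23, 23)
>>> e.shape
(31, 31)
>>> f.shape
()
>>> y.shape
(23, 23)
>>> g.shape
(23, 23)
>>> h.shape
(31, 23)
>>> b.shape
(23, 23)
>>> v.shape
()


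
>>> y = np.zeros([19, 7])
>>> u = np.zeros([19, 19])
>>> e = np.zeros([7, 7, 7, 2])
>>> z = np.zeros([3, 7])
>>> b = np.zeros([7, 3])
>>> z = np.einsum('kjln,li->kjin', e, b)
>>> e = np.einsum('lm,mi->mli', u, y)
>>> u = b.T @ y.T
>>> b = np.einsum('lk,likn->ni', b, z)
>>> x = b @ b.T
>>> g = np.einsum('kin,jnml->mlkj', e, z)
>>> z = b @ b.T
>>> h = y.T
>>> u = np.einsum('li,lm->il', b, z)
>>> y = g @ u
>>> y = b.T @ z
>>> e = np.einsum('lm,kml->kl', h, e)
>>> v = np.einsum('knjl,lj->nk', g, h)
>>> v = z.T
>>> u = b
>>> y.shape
(7, 2)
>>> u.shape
(2, 7)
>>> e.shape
(19, 7)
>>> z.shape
(2, 2)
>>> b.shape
(2, 7)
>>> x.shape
(2, 2)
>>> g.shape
(3, 2, 19, 7)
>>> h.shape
(7, 19)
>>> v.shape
(2, 2)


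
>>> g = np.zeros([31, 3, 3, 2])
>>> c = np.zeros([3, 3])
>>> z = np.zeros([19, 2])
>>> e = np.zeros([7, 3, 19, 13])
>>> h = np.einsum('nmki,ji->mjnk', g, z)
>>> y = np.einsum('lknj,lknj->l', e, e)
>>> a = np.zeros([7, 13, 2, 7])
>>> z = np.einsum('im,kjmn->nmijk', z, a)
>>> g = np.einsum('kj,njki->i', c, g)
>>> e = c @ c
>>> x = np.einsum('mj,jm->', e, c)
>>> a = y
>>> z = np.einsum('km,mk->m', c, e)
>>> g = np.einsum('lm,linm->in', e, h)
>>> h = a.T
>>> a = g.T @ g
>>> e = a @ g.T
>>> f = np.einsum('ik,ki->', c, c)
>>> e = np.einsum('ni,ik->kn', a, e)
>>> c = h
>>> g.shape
(19, 31)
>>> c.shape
(7,)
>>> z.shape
(3,)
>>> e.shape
(19, 31)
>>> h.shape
(7,)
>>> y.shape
(7,)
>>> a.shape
(31, 31)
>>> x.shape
()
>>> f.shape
()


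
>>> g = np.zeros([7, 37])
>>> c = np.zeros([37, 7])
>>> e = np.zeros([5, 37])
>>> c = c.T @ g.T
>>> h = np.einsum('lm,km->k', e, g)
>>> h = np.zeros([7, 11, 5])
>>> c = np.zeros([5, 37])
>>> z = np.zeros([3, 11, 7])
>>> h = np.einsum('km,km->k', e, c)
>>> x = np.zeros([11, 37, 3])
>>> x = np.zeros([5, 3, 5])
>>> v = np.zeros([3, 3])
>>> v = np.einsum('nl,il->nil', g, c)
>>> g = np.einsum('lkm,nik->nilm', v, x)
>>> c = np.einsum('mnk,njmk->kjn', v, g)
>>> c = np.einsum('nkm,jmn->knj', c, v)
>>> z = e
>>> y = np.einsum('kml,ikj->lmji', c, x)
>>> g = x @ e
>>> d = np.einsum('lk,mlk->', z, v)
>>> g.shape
(5, 3, 37)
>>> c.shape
(3, 37, 7)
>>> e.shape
(5, 37)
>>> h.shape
(5,)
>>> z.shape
(5, 37)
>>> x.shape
(5, 3, 5)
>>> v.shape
(7, 5, 37)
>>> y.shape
(7, 37, 5, 5)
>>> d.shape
()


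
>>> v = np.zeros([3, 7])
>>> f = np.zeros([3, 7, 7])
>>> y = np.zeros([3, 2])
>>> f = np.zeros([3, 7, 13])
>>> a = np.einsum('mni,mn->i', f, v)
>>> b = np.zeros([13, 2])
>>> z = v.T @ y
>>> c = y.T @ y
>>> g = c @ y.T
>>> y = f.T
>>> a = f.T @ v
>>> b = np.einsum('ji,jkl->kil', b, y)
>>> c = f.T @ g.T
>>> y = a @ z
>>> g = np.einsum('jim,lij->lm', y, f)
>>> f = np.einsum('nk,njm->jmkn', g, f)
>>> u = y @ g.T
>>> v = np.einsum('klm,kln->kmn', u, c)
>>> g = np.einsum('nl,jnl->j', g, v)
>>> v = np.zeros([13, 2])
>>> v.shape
(13, 2)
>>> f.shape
(7, 13, 2, 3)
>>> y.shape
(13, 7, 2)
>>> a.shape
(13, 7, 7)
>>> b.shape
(7, 2, 3)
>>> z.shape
(7, 2)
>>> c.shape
(13, 7, 2)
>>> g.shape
(13,)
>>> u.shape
(13, 7, 3)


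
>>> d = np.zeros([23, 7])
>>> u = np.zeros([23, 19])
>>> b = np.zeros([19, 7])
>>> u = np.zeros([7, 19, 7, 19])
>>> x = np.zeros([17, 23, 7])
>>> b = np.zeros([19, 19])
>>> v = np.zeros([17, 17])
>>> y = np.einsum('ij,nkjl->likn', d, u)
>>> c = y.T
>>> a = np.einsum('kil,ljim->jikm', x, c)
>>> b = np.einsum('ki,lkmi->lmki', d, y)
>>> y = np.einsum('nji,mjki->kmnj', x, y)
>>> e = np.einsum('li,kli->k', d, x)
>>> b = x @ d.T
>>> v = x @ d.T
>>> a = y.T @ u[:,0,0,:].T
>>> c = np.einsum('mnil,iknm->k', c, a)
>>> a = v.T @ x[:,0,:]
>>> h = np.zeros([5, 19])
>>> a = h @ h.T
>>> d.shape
(23, 7)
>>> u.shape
(7, 19, 7, 19)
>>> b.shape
(17, 23, 23)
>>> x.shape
(17, 23, 7)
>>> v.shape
(17, 23, 23)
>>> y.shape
(19, 19, 17, 23)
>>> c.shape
(17,)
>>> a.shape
(5, 5)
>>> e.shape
(17,)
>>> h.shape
(5, 19)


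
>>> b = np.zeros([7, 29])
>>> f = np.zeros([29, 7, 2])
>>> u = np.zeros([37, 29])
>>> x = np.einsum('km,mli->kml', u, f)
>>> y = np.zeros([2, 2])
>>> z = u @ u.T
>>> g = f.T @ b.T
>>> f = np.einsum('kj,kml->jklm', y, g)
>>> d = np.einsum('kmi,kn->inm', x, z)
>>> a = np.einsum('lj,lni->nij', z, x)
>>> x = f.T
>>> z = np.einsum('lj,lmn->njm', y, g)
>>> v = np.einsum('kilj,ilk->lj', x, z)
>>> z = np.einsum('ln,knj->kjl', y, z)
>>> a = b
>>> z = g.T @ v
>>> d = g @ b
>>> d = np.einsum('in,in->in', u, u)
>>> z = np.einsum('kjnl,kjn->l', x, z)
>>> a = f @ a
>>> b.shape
(7, 29)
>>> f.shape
(2, 2, 7, 7)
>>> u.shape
(37, 29)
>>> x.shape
(7, 7, 2, 2)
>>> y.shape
(2, 2)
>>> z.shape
(2,)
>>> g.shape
(2, 7, 7)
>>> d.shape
(37, 29)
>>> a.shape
(2, 2, 7, 29)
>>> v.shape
(2, 2)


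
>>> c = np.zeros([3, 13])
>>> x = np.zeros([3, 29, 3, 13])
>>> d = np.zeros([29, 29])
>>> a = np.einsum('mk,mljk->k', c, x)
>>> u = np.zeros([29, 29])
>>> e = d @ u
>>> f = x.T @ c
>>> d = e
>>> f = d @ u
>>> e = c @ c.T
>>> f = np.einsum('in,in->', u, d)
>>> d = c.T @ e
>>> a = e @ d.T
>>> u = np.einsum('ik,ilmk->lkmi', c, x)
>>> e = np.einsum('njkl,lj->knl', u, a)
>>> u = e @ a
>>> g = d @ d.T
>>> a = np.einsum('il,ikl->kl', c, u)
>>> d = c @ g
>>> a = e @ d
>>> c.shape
(3, 13)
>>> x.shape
(3, 29, 3, 13)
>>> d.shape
(3, 13)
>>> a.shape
(3, 29, 13)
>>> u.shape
(3, 29, 13)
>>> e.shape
(3, 29, 3)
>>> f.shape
()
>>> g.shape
(13, 13)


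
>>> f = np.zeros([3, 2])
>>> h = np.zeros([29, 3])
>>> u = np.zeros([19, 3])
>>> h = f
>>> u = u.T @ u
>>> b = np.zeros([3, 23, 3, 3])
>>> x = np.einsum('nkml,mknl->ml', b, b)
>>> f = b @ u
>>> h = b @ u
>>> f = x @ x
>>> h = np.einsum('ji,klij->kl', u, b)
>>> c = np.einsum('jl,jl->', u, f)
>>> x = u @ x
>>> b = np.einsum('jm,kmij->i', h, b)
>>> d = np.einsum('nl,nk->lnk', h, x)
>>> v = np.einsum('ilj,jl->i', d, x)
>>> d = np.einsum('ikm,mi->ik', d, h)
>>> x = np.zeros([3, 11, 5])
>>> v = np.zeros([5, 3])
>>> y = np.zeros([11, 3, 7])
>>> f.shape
(3, 3)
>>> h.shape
(3, 23)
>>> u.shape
(3, 3)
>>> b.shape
(3,)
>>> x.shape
(3, 11, 5)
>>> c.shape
()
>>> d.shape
(23, 3)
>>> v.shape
(5, 3)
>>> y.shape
(11, 3, 7)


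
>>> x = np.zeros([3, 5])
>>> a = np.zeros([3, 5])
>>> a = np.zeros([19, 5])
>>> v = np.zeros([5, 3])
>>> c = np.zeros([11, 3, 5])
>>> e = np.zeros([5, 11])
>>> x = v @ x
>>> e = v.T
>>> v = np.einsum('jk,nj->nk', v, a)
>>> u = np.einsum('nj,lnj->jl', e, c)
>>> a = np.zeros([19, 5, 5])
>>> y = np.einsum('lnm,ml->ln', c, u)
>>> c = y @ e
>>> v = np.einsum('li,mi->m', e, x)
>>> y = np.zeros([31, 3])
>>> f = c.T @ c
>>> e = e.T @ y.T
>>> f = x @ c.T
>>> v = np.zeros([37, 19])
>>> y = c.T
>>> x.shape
(5, 5)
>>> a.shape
(19, 5, 5)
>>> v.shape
(37, 19)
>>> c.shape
(11, 5)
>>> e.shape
(5, 31)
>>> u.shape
(5, 11)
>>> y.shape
(5, 11)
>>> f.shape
(5, 11)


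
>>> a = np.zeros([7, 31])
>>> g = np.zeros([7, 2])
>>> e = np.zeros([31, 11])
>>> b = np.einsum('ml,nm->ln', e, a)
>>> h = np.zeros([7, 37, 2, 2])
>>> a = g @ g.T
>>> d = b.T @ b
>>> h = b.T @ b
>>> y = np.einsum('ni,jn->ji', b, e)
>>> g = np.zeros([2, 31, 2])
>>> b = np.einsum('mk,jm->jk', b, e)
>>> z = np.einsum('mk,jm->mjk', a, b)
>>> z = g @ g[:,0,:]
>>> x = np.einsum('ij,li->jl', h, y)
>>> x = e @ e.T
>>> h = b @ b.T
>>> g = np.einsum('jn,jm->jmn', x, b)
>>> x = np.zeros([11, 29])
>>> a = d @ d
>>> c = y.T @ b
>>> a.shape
(7, 7)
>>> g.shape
(31, 7, 31)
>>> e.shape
(31, 11)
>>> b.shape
(31, 7)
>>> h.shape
(31, 31)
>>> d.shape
(7, 7)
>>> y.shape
(31, 7)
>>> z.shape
(2, 31, 2)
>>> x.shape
(11, 29)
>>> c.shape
(7, 7)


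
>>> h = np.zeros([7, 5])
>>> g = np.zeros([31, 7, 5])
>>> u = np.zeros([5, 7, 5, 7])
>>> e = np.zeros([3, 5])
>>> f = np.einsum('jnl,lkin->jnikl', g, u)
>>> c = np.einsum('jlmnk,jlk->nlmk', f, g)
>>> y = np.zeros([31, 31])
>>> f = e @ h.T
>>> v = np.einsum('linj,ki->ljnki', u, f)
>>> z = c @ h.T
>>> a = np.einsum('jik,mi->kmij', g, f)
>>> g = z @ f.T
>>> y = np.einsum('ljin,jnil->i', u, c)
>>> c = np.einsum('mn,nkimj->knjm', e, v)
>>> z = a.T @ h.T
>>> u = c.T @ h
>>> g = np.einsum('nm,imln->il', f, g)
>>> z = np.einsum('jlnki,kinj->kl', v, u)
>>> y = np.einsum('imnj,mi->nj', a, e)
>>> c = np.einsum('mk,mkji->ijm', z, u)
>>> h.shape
(7, 5)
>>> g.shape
(7, 5)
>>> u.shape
(3, 7, 5, 5)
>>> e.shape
(3, 5)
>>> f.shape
(3, 7)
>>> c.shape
(5, 5, 3)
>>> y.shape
(7, 31)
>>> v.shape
(5, 7, 5, 3, 7)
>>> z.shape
(3, 7)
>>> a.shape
(5, 3, 7, 31)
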